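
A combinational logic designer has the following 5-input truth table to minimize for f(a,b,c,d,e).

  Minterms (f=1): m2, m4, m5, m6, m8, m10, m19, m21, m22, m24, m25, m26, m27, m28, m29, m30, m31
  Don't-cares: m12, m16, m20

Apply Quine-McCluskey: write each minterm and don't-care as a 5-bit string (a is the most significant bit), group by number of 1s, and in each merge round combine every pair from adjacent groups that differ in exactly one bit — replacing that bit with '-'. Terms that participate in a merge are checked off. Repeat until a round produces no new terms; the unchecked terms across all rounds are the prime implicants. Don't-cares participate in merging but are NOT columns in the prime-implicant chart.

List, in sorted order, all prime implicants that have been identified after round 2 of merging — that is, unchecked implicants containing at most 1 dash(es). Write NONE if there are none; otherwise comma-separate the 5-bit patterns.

Round 0: 00010✓ 00100✓ 00101✓ 00110✓ 01000✓ 01010✓ 01100✓ 10000✓ 10011✓ 10100✓ 10101✓ 10110✓ 11000✓ 11001✓ 11010✓ 11011✓ 11100✓ 11101✓ 11110✓ 11111✓
Round 1: -0100✓ -0101✓ -0110✓ -1000✓ -1010✓ -1100✓ 0-010 0-100✓ 00-10 001-0✓ 0010-✓ 01-00✓ 010-0✓ 1-000✓ 1-011 1-100✓ 1-101✓ 1-110✓ 10-00✓ 101-0✓ 1010-✓ 11-00✓ 11-01✓ 11-10✓ 11-11✓ 110-0✓ 110-1✓ 1100-✓ 1101-✓ 111-0✓ 111-1✓ 1110-✓ 1111-✓
Round 2: --100 -01-0 -010- -1-00 -10-0 1--00 1-1-0 1-10- 11--0✓ 11--1✓ 11-0-✓ 11-1-✓ 110--✓ 111--✓
Round 3: 11---
PIs = {--100, -01-0, -010-, -1-00, -10-0, 0-010, 00-10, 1--00, 1-011, 1-1-0, 1-10-, 11---}

0-010, 00-10, 1-011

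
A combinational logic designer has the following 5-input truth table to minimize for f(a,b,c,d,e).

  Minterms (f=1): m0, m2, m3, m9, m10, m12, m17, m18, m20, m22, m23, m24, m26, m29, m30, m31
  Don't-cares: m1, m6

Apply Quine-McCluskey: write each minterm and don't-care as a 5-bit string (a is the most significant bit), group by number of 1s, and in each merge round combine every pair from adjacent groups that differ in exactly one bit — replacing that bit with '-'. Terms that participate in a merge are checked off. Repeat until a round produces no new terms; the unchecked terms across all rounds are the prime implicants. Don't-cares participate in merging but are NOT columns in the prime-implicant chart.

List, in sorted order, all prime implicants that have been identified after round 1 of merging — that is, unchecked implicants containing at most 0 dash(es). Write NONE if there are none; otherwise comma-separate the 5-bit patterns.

01100

Round 0: 00000✓ 00001✓ 00010✓ 00011✓ 00110✓ 01001✓ 01010✓ 01100 10001✓ 10010✓ 10100✓ 10110✓ 10111✓ 11000✓ 11010✓ 11101✓ 11110✓ 11111✓
Round 1: -0001 -0010✓ -0110✓ -1010✓ 0-001 0-010✓ 00-10✓ 000-0✓ 000-1✓ 0000-✓ 0001-✓ 1-010✓ 1-110✓ 1-111✓ 10-10✓ 101-0 1011-✓ 11-10✓ 110-0 111-1 1111-✓
Round 2: --010 -0-10 000-- 1--10 1-11-
PIs = {--010, -0-10, -0001, 0-001, 000--, 01100, 1--10, 1-11-, 101-0, 110-0, 111-1}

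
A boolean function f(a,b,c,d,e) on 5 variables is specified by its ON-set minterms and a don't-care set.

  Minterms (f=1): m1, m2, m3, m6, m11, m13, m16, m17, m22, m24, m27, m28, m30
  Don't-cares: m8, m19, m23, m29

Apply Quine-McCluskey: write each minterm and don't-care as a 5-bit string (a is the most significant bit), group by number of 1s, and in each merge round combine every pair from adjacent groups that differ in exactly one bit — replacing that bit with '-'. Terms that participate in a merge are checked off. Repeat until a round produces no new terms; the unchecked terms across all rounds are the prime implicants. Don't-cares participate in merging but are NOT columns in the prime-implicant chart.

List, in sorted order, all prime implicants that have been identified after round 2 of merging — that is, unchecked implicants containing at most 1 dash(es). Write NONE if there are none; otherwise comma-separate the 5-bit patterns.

-0110, -1000, -1101, 00-10, 0001-, 1-000, 1-110, 10-11, 1000-, 1011-, 11-00, 111-0, 1110-

[col 0] 00001*, 00010*, 00011*, 00110*, 01000*, 01011*, 01101*, 10000*, 10001*, 10011*, 10110*, 10111*, 11000*, 11011*, 11100*, 11101*, 11110*
[col 1] -0001*, -0011*, -0110, -1000, -1011*, -1101, 0-011*, 00-10, 000-1*, 0001-, 1-000, 1-011*, 1-110, 10-11, 100-1*, 1000-, 1011-, 11-00, 111-0, 1110-
[col 2] --011, -00-1
Prime implicants: --011, -00-1, -0110, -1000, -1101, 00-10, 0001-, 1-000, 1-110, 10-11, 1000-, 1011-, 11-00, 111-0, 1110-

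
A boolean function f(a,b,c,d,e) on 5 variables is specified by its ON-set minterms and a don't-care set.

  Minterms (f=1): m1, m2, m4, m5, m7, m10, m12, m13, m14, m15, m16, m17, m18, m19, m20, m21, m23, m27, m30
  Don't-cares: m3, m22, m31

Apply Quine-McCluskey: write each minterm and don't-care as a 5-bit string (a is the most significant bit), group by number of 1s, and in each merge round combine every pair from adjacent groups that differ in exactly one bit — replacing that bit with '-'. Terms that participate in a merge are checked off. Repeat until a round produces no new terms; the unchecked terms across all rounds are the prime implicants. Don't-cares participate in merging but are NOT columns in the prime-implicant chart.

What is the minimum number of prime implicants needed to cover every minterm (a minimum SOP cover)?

Round 0: 00001✓ 00010✓ 00011✓ 00100✓ 00101✓ 00111✓ 01010✓ 01100✓ 01101✓ 01110✓ 01111✓ 10000✓ 10001✓ 10010✓ 10011✓ 10100✓ 10101✓ 10110✓ 10111✓ 11011✓ 11110✓ 11111✓
Round 1: -0001✓ -0010✓ -0011✓ -0100✓ -0101✓ -0111✓ -1110✓ -1111✓ 0-010 0-100✓ 0-101✓ 0-111✓ 00-01✓ 00-11✓ 000-1✓ 0001-✓ 001-1✓ 0010-✓ 01-10 011-0✓ 011-1✓ 0110-✓ 0111-✓ 1-011✓ 1-110✓ 1-111✓ 10-00✓ 10-01✓ 10-10✓ 10-11✓ 100-0✓ 100-1✓ 1000-✓ 1001-✓ 101-0✓ 101-1✓ 1010-✓ 1011-✓ 11-11✓ 1111-✓
Round 2: --111 -0-01✓ -0-11✓ -00-1✓ -001- -01-1✓ -010- -111- 0-1-1 0-10- 00--1✓ 011-- 1--11 1-11- 10--0✓ 10--1✓ 10-0-✓ 10-1-✓ 100--✓ 101--✓
Round 3: -0--1 10---
PIs = {--111, -0--1, -001-, -010-, -111-, 0-010, 0-1-1, 0-10-, 01-10, 011--, 1--11, 1-11-, 10---}
Coverage chart:
  m1: -0--1 ←essential
  m2: -001-,0-010
  m4: -010-,0-10-
  m5: -0--1,-010-,0-1-1,0-10-
  m7: --111,-0--1,0-1-1
  m10: 0-010,01-10
  m12: 0-10-,011--
  m13: 0-1-1,0-10-,011--
  m14: -111-,01-10,011--
  m15: --111,-111-,0-1-1,011--
  m16: 10--- ←essential
  m17: -0--1,10---
  m18: -001-,10---
  m19: -0--1,-001-,1--11,10---
  m20: -010-,10---
  m21: -0--1,-010-,10---
  m23: --111,-0--1,1--11,1-11-,10---
  m27: 1--11 ←essential
  m30: -111-,1-11-
Essential: -0--1, 1--11, 10---
Petrick residual → -111-, 0-010, 0-10-
Min cover (6 terms): b'e + bcd + a'c'de' + a'cd' + ade + ab'

6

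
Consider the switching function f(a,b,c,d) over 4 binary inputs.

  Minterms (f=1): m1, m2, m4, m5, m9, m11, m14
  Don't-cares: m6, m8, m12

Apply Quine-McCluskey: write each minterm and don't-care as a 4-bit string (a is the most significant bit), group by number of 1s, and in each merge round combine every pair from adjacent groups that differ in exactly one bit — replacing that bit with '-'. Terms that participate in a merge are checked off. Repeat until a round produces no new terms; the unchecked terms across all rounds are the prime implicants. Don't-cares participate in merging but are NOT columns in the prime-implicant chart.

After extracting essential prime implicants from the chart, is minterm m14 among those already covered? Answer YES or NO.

YES

size-2^0 implicants → 0001(✓)  0010(✓)  0100(✓)  0101(✓)  0110(✓)  1000(✓)  1001(✓)  1011(✓)  1100(✓)  1110(✓)
size-2^1 implicants → -001  -100(✓)  -110(✓)  0-01  0-10  01-0(✓)  010-  1-00  10-1  100-  11-0(✓)
size-2^2 implicants → -1-0
Unchecked terms (primes): -001, -1-0, 0-01, 0-10, 010-, 1-00, 10-1, 100-
Minterm coverage:
  m1 ⊆ -001,0-01
  m2 ⊆ 0-10 [E]
  m4 ⊆ -1-0,010-
  m5 ⊆ 0-01,010-
  m9 ⊆ -001,10-1,100-
  m11 ⊆ 10-1 [E]
  m14 ⊆ -1-0 [E]
E = {-1-0, 0-10, 10-1}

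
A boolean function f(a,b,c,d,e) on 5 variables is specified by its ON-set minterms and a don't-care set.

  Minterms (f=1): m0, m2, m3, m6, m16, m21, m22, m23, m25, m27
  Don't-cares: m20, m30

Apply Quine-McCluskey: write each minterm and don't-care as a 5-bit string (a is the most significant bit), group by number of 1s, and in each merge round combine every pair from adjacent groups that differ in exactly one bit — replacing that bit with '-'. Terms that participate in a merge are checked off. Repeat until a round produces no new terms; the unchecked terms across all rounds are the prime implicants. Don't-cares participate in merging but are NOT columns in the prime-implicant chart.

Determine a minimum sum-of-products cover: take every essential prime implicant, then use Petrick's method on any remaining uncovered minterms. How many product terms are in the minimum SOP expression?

size-2^0 implicants → 00000(✓)  00010(✓)  00011(✓)  00110(✓)  10000(✓)  10100(✓)  10101(✓)  10110(✓)  10111(✓)  11001(✓)  11011(✓)  11110(✓)
size-2^1 implicants → -0000  -0110  00-10  000-0  0001-  1-110  10-00  101-0(✓)  101-1(✓)  1010-(✓)  1011-(✓)  110-1
size-2^2 implicants → 101--
Unchecked terms (primes): -0000, -0110, 00-10, 000-0, 0001-, 1-110, 10-00, 101--, 110-1
Minterm coverage:
  m0 ⊆ -0000,000-0
  m2 ⊆ 00-10,000-0,0001-
  m3 ⊆ 0001- [E]
  m6 ⊆ -0110,00-10
  m16 ⊆ -0000,10-00
  m21 ⊆ 101-- [E]
  m22 ⊆ -0110,1-110,101--
  m23 ⊆ 101-- [E]
  m25 ⊆ 110-1 [E]
  m27 ⊆ 110-1 [E]
E = {0001-, 101--, 110-1}
Petrick residual → -0000, -0110
Cover = b'c'd'e' + b'cde' + a'b'c'd + ab'c + abc'e  |cover|=5

5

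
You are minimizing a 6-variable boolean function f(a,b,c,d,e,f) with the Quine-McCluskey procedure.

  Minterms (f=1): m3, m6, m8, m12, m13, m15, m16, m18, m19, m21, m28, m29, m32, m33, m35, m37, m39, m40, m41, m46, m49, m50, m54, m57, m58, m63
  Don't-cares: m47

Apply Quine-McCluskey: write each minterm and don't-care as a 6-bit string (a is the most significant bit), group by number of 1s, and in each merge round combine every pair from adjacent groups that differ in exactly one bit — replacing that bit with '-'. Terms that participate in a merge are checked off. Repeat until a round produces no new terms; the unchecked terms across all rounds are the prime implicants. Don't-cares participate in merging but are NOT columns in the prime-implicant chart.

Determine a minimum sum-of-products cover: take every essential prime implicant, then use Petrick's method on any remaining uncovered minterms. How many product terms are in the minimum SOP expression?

14

Round 0: 000011✓ 000110 001000✓ 001100✓ 001101✓ 001111✓ 010000✓ 010010✓ 010011✓ 010101✓ 011100✓ 011101✓ 100000✓ 100001✓ 100011✓ 100101✓ 100111✓ 101000✓ 101001✓ 101110✓ 101111✓ 110001✓ 110010✓ 110110✓ 111001✓ 111010✓ 111111✓
Round 1: -00011 -01000 -01111 -10010 0-0011 0-1100✓ 0-1101✓ 001-00 0011-1 00110-✓ 01-101 0100-0 01001- 01110-✓ 1-0001✓ 1-1001✓ 1-1111 10-000✓ 10-001✓ 10-111 100-01✓ 100-11✓ 1000-1✓ 10000-✓ 1001-1✓ 10100-✓ 10111- 11-001✓ 11-010 110-10
Round 2: 0-110- 1--001 10-00- 100--1
PIs = {-00011, -01000, -01111, -10010, 0-0011, 0-110-, 000110, 001-00, 0011-1, 01-101, 0100-0, 01001-, 1--001, 1-1111, 10-00-, 10-111, 100--1, 10111-, 11-010, 110-10}
Coverage chart:
  m3: -00011,0-0011
  m6: 000110 ←essential
  m8: -01000,001-00
  m12: 0-110-,001-00
  m13: 0-110-,0011-1
  m15: -01111,0011-1
  m16: 0100-0 ←essential
  m18: -10010,0100-0,01001-
  m19: 0-0011,01001-
  m21: 01-101 ←essential
  m28: 0-110- ←essential
  m29: 0-110-,01-101
  m32: 10-00- ←essential
  m33: 1--001,10-00-,100--1
  m35: -00011,100--1
  m37: 100--1 ←essential
  m39: 10-111,100--1
  m40: -01000,10-00-
  m41: 1--001,10-00-
  m46: 10111- ←essential
  m49: 1--001 ←essential
  m50: -10010,11-010,110-10
  m54: 110-10 ←essential
  m57: 1--001 ←essential
  m58: 11-010 ←essential
  m63: 1-1111 ←essential
Essential: 0-110-, 000110, 01-101, 0100-0, 1--001, 1-1111, 10-00-, 100--1, 10111-, 11-010, 110-10
Petrick residual → -01000, -01111, 0-0011
Min cover (14 terms): b'cd'e'f' + b'cdef + a'c'd'ef + a'cde' + a'b'c'def' + a'bde'f + a'bc'd'f' + ad'e'f + acdef + ab'd'e' + ab'c'f + ab'cde + abd'ef' + abc'ef'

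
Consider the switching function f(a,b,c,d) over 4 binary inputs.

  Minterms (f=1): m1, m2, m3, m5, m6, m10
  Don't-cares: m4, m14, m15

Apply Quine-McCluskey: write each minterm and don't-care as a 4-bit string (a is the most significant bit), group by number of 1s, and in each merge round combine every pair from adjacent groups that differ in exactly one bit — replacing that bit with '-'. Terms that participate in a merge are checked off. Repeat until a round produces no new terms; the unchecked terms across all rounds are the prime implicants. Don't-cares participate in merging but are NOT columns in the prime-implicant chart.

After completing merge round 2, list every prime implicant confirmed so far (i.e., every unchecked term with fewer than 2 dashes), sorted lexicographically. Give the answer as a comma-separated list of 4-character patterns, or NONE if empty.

size-2^0 implicants → 0001(✓)  0010(✓)  0011(✓)  0100(✓)  0101(✓)  0110(✓)  1010(✓)  1110(✓)  1111(✓)
size-2^1 implicants → -010(✓)  -110(✓)  0-01  0-10(✓)  00-1  001-  01-0  010-  1-10(✓)  111-
size-2^2 implicants → --10
Unchecked terms (primes): --10, 0-01, 00-1, 001-, 01-0, 010-, 111-

0-01, 00-1, 001-, 01-0, 010-, 111-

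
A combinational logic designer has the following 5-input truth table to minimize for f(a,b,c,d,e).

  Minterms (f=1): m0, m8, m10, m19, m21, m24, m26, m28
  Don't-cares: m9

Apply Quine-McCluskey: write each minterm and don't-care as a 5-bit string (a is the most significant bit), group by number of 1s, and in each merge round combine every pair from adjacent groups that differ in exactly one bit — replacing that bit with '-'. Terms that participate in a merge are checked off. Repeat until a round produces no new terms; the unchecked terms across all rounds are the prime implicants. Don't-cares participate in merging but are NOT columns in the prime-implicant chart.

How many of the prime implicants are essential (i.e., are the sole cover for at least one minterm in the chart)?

5

Round 0: 00000✓ 01000✓ 01001✓ 01010✓ 10011 10101 11000✓ 11010✓ 11100✓
Round 1: -1000✓ -1010✓ 0-000 010-0✓ 0100- 11-00 110-0✓
Round 2: -10-0
PIs = {-10-0, 0-000, 0100-, 10011, 10101, 11-00}
Coverage chart:
  m0: 0-000 ←essential
  m8: -10-0,0-000,0100-
  m10: -10-0 ←essential
  m19: 10011 ←essential
  m21: 10101 ←essential
  m24: -10-0,11-00
  m26: -10-0 ←essential
  m28: 11-00 ←essential
Essential: -10-0, 0-000, 10011, 10101, 11-00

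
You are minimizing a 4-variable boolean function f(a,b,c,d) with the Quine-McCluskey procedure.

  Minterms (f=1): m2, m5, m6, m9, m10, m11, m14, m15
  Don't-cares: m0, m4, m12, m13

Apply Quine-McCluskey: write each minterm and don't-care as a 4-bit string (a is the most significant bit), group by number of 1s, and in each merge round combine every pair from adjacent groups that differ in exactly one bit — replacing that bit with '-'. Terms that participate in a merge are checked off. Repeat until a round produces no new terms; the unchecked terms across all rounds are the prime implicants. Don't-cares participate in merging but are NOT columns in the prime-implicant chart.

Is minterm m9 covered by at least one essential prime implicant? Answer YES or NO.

YES

size-2^0 implicants → 0000(✓)  0010(✓)  0100(✓)  0101(✓)  0110(✓)  1001(✓)  1010(✓)  1011(✓)  1100(✓)  1101(✓)  1110(✓)  1111(✓)
size-2^1 implicants → -010(✓)  -100(✓)  -101(✓)  -110(✓)  0-00(✓)  0-10(✓)  00-0(✓)  01-0(✓)  010-(✓)  1-01(✓)  1-10(✓)  1-11(✓)  10-1(✓)  101-(✓)  11-0(✓)  11-1(✓)  110-(✓)  111-(✓)
size-2^2 implicants → --10  -1-0  -10-  0--0  1--1  1-1-  11--
Unchecked terms (primes): --10, -1-0, -10-, 0--0, 1--1, 1-1-, 11--
Minterm coverage:
  m2 ⊆ --10,0--0
  m5 ⊆ -10- [E]
  m6 ⊆ --10,-1-0,0--0
  m9 ⊆ 1--1 [E]
  m10 ⊆ --10,1-1-
  m11 ⊆ 1--1,1-1-
  m14 ⊆ --10,-1-0,1-1-,11--
  m15 ⊆ 1--1,1-1-,11--
E = {-10-, 1--1}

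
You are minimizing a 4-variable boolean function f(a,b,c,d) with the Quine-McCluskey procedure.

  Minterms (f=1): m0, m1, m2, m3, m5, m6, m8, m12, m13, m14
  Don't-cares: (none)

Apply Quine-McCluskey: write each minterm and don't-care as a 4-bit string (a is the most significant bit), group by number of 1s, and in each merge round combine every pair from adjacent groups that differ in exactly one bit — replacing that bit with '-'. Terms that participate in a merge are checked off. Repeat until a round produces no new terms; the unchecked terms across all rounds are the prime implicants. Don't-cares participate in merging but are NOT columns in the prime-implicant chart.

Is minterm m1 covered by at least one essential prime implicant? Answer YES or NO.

size-2^0 implicants → 0000(✓)  0001(✓)  0010(✓)  0011(✓)  0101(✓)  0110(✓)  1000(✓)  1100(✓)  1101(✓)  1110(✓)
size-2^1 implicants → -000  -101  -110  0-01  0-10  00-0(✓)  00-1(✓)  000-(✓)  001-(✓)  1-00  11-0  110-
size-2^2 implicants → 00--
Unchecked terms (primes): -000, -101, -110, 0-01, 0-10, 00--, 1-00, 11-0, 110-
Minterm coverage:
  m0 ⊆ -000,00--
  m1 ⊆ 0-01,00--
  m2 ⊆ 0-10,00--
  m3 ⊆ 00-- [E]
  m5 ⊆ -101,0-01
  m6 ⊆ -110,0-10
  m8 ⊆ -000,1-00
  m12 ⊆ 1-00,11-0,110-
  m13 ⊆ -101,110-
  m14 ⊆ -110,11-0
E = {00--}

YES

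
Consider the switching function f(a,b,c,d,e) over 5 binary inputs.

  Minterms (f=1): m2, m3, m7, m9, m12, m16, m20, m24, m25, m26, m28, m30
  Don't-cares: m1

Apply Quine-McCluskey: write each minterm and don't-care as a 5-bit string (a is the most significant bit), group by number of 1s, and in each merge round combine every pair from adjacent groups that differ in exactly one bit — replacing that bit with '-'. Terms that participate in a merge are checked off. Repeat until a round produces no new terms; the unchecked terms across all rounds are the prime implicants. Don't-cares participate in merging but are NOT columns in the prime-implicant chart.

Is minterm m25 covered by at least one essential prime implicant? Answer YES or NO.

NO

[col 0] 00001*, 00010*, 00011*, 00111*, 01001*, 01100*, 10000*, 10100*, 11000*, 11001*, 11010*, 11100*, 11110*
[col 1] -1001, -1100, 0-001, 00-11, 000-1, 0001-, 1-000*, 1-100*, 10-00*, 11-00*, 11-10*, 110-0*, 1100-, 111-0*
[col 2] 1--00, 11--0
Prime implicants: -1001, -1100, 0-001, 00-11, 000-1, 0001-, 1--00, 11--0, 1100-
PI chart (minterm → PIs covering it):
  2 | 0001-  (sole → essential)
  3 | 00-11,000-1,0001-
  7 | 00-11  (sole → essential)
  9 | -1001,0-001
  12 | -1100  (sole → essential)
  16 | 1--00  (sole → essential)
  20 | 1--00  (sole → essential)
  24 | 1--00,11--0,1100-
  25 | -1001,1100-
  26 | 11--0  (sole → essential)
  28 | -1100,1--00,11--0
  30 | 11--0  (sole → essential)
Essential prime implicants: -1100, 00-11, 0001-, 1--00, 11--0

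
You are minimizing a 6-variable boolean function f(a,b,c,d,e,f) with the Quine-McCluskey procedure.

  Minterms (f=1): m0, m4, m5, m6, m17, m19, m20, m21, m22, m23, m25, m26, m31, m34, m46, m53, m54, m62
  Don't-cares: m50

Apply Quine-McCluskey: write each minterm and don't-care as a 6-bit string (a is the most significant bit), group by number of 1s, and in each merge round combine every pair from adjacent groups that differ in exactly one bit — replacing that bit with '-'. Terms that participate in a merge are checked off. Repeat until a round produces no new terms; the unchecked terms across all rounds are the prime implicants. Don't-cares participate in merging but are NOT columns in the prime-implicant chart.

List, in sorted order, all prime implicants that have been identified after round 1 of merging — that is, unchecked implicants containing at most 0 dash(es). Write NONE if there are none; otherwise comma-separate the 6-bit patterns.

Round 0: 000000✓ 000100✓ 000101✓ 000110✓ 010001✓ 010011✓ 010100✓ 010101✓ 010110✓ 010111✓ 011001✓ 011010 011111✓ 100010✓ 101110✓ 110010✓ 110101✓ 110110✓ 111110✓
Round 1: -10101 -10110 0-0100✓ 0-0101✓ 0-0110✓ 000-00 0001-0✓ 00010-✓ 01-001 01-111 010-01✓ 010-11✓ 0100-1✓ 0101-0✓ 0101-1✓ 01010-✓ 01011-✓ 1-0010 1-1110 11-110 110-10
Round 2: 0-01-0 0-010- 010--1 0101--
PIs = {-10101, -10110, 0-01-0, 0-010-, 000-00, 01-001, 01-111, 010--1, 0101--, 011010, 1-0010, 1-1110, 11-110, 110-10}

011010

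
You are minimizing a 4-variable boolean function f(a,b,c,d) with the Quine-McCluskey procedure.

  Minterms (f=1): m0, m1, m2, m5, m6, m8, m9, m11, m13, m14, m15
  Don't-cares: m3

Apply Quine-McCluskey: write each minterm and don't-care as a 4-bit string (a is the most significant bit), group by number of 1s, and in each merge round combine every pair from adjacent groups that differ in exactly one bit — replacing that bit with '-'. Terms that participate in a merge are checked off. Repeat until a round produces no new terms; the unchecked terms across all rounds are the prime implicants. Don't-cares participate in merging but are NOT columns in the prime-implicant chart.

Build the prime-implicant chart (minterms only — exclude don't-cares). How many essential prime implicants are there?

2

[col 0] 0000*, 0001*, 0010*, 0011*, 0101*, 0110*, 1000*, 1001*, 1011*, 1101*, 1110*, 1111*
[col 1] -000*, -001*, -011*, -101*, -110, 0-01*, 0-10, 00-0*, 00-1*, 000-*, 001-*, 1-01*, 1-11*, 10-1*, 100-*, 11-1*, 111-
[col 2] --01, -0-1, -00-, 00--, 1--1
Prime implicants: --01, -0-1, -00-, -110, 0-10, 00--, 1--1, 111-
PI chart (minterm → PIs covering it):
  0 | -00-,00--
  1 | --01,-0-1,-00-,00--
  2 | 0-10,00--
  5 | --01  (sole → essential)
  6 | -110,0-10
  8 | -00-  (sole → essential)
  9 | --01,-0-1,-00-,1--1
  11 | -0-1,1--1
  13 | --01,1--1
  14 | -110,111-
  15 | 1--1,111-
Essential prime implicants: --01, -00-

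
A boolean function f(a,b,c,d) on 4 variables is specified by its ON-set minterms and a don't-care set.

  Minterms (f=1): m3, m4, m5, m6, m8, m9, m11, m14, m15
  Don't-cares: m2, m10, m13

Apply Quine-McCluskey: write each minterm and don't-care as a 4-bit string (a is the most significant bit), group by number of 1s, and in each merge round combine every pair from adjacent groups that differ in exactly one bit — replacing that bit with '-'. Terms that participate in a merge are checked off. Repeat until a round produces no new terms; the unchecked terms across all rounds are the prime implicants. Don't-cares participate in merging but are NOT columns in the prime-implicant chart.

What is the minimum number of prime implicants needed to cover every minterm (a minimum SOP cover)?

[col 0] 0010*, 0011*, 0100*, 0101*, 0110*, 1000*, 1001*, 1010*, 1011*, 1101*, 1110*, 1111*
[col 1] -010*, -011*, -101, -110*, 0-10*, 001-*, 01-0, 010-, 1-01*, 1-10*, 1-11*, 10-0*, 10-1*, 100-*, 101-*, 11-1*, 111-*
[col 2] --10, -01-, 1--1, 1-1-, 10--
Prime implicants: --10, -01-, -101, 01-0, 010-, 1--1, 1-1-, 10--
PI chart (minterm → PIs covering it):
  3 | -01-  (sole → essential)
  4 | 01-0,010-
  5 | -101,010-
  6 | --10,01-0
  8 | 10--  (sole → essential)
  9 | 1--1,10--
  11 | -01-,1--1,1-1-,10--
  14 | --10,1-1-
  15 | 1--1,1-1-
Essential prime implicants: -01-, 10--
Petrick residual → --10, 010-, 1--1
Minimum SOP uses 5 PIs: cd' + b'c + a'bc' + ad + ab'

5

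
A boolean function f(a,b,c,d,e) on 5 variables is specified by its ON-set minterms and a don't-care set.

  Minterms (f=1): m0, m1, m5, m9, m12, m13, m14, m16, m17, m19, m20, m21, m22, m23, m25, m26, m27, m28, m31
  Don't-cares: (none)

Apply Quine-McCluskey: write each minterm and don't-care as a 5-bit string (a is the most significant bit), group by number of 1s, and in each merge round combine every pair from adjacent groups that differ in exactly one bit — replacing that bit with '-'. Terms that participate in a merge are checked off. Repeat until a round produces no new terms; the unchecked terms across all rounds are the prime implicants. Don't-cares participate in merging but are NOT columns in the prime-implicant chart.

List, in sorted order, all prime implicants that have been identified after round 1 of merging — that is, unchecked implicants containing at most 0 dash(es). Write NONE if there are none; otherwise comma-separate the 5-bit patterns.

[col 0] 00000*, 00001*, 00101*, 01001*, 01100*, 01101*, 01110*, 10000*, 10001*, 10011*, 10100*, 10101*, 10110*, 10111*, 11001*, 11010*, 11011*, 11100*, 11111*
[col 1] -0000*, -0001*, -0101*, -1001*, -1100, 0-001*, 0-101*, 00-01*, 0000-*, 01-01*, 011-0, 0110-, 1-001*, 1-011*, 1-100, 1-111*, 10-00*, 10-01*, 10-11*, 100-1*, 1000-*, 101-0*, 101-1*, 1010-*, 1011-*, 11-11*, 110-1*, 1101-
[col 2] --001, -0-01, -000-, 0--01, 1--11, 1-0-1, 10--1, 10-0-, 101--
Prime implicants: --001, -0-01, -000-, -1100, 0--01, 011-0, 0110-, 1--11, 1-0-1, 1-100, 10--1, 10-0-, 101--, 1101-

NONE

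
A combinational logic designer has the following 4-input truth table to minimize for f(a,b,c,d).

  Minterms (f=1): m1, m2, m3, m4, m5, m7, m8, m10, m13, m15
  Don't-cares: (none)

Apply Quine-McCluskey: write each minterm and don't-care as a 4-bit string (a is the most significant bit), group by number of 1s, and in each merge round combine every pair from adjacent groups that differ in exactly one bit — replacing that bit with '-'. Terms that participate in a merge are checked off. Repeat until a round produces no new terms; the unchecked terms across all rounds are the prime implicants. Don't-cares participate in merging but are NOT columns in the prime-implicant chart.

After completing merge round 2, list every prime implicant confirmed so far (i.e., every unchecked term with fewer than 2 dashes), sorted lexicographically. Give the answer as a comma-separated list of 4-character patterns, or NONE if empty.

[col 0] 0001*, 0010*, 0011*, 0100*, 0101*, 0111*, 1000*, 1010*, 1101*, 1111*
[col 1] -010, -101*, -111*, 0-01*, 0-11*, 00-1*, 001-, 01-1*, 010-, 10-0, 11-1*
[col 2] -1-1, 0--1
Prime implicants: -010, -1-1, 0--1, 001-, 010-, 10-0

-010, 001-, 010-, 10-0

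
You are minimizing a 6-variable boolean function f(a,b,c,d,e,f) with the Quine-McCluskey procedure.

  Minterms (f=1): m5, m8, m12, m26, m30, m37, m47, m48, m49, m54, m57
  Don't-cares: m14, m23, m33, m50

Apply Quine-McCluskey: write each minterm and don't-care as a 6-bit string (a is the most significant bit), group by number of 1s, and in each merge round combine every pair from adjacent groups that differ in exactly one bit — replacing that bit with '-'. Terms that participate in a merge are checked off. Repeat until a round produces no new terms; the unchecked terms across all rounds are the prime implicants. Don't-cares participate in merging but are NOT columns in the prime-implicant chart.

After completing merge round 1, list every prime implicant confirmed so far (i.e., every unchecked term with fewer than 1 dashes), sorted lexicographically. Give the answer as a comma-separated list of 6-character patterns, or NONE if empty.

[col 0] 000101*, 001000*, 001100*, 001110*, 010111, 011010*, 011110*, 100001*, 100101*, 101111, 110000*, 110001*, 110010*, 110110*, 111001*
[col 1] -00101, 0-1110, 001-00, 0011-0, 011-10, 1-0001, 100-01, 11-001, 110-10, 1100-0, 11000-
Prime implicants: -00101, 0-1110, 001-00, 0011-0, 010111, 011-10, 1-0001, 100-01, 101111, 11-001, 110-10, 1100-0, 11000-

010111, 101111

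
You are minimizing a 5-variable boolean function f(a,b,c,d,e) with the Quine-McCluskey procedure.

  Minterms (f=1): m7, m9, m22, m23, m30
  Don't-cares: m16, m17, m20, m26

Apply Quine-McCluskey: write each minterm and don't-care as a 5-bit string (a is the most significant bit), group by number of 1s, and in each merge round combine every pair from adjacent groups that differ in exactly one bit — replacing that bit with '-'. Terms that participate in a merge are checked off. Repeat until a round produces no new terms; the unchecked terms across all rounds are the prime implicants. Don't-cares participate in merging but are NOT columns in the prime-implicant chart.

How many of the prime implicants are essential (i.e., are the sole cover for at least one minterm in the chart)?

2

[col 0] 00111*, 01001, 10000*, 10001*, 10100*, 10110*, 10111*, 11010*, 11110*
[col 1] -0111, 1-110, 10-00, 1000-, 101-0, 1011-, 11-10
Prime implicants: -0111, 01001, 1-110, 10-00, 1000-, 101-0, 1011-, 11-10
PI chart (minterm → PIs covering it):
  7 | -0111  (sole → essential)
  9 | 01001  (sole → essential)
  22 | 1-110,101-0,1011-
  23 | -0111,1011-
  30 | 1-110,11-10
Essential prime implicants: -0111, 01001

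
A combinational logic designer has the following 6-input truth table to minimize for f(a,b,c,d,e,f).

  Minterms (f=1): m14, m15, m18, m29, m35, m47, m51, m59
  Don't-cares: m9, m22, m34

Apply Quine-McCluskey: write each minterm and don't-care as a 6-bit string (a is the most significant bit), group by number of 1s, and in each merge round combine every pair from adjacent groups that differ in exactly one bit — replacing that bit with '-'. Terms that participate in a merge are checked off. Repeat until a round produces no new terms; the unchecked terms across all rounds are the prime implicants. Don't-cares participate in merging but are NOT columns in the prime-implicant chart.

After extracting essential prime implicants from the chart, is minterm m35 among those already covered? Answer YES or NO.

Round 0: 001001 001110✓ 001111✓ 010010✓ 010110✓ 011101 100010✓ 100011✓ 101111✓ 110011✓ 111011✓
Round 1: -01111 00111- 010-10 1-0011 10001- 11-011
PIs = {-01111, 001001, 00111-, 010-10, 011101, 1-0011, 10001-, 11-011}
Coverage chart:
  m14: 00111- ←essential
  m15: -01111,00111-
  m18: 010-10 ←essential
  m29: 011101 ←essential
  m35: 1-0011,10001-
  m47: -01111 ←essential
  m51: 1-0011,11-011
  m59: 11-011 ←essential
Essential: -01111, 00111-, 010-10, 011101, 11-011

NO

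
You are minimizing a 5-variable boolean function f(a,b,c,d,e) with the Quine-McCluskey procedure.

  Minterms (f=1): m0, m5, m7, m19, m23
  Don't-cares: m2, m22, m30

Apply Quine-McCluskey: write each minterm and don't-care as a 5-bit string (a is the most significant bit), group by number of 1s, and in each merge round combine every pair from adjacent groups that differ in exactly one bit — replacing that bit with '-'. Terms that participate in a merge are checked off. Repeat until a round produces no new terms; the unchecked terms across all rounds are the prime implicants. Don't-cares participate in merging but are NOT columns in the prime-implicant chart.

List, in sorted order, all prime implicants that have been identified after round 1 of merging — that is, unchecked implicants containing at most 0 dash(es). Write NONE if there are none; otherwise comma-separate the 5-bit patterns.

NONE

Round 0: 00000✓ 00010✓ 00101✓ 00111✓ 10011✓ 10110✓ 10111✓ 11110✓
Round 1: -0111 000-0 001-1 1-110 10-11 1011-
PIs = {-0111, 000-0, 001-1, 1-110, 10-11, 1011-}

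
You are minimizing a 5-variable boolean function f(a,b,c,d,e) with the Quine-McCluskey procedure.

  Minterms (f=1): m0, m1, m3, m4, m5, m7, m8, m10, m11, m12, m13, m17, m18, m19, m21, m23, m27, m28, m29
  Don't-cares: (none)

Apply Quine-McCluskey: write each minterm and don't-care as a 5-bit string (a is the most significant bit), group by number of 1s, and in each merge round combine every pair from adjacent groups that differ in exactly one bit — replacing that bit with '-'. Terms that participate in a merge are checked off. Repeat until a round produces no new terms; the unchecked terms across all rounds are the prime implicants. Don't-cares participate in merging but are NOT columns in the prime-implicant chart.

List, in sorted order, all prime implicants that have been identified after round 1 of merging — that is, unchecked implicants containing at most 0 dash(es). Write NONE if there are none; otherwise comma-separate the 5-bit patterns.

NONE

[col 0] 00000*, 00001*, 00011*, 00100*, 00101*, 00111*, 01000*, 01010*, 01011*, 01100*, 01101*, 10001*, 10010*, 10011*, 10101*, 10111*, 11011*, 11100*, 11101*
[col 1] -0001*, -0011*, -0101*, -0111*, -1011*, -1100*, -1101*, 0-000*, 0-011*, 0-100*, 0-101*, 00-00*, 00-01*, 00-11*, 000-1*, 0000-*, 001-1*, 0010-*, 01-00*, 010-0, 0101-, 0110-*, 1-011*, 1-101*, 10-01*, 10-11*, 100-1*, 1001-, 101-1*, 1110-*
[col 2] --011, --101, -0-01*, -0-11*, -00-1*, -01-1*, -110-, 0--00, 0-10-, 00--1*, 00-0-, 10--1*
[col 3] -0--1
Prime implicants: --011, --101, -0--1, -110-, 0--00, 0-10-, 00-0-, 010-0, 0101-, 1001-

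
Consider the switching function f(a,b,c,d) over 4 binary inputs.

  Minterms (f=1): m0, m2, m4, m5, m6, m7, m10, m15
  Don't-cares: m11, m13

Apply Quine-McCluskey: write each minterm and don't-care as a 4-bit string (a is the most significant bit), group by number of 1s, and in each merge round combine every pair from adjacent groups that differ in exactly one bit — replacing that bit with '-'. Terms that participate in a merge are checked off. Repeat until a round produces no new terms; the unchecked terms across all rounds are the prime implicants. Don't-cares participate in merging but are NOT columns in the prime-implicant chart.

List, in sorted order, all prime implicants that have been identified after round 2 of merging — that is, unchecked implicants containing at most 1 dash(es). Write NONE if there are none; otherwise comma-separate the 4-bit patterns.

size-2^0 implicants → 0000(✓)  0010(✓)  0100(✓)  0101(✓)  0110(✓)  0111(✓)  1010(✓)  1011(✓)  1101(✓)  1111(✓)
size-2^1 implicants → -010  -101(✓)  -111(✓)  0-00(✓)  0-10(✓)  00-0(✓)  01-0(✓)  01-1(✓)  010-(✓)  011-(✓)  1-11  101-  11-1(✓)
size-2^2 implicants → -1-1  0--0  01--
Unchecked terms (primes): -010, -1-1, 0--0, 01--, 1-11, 101-

-010, 1-11, 101-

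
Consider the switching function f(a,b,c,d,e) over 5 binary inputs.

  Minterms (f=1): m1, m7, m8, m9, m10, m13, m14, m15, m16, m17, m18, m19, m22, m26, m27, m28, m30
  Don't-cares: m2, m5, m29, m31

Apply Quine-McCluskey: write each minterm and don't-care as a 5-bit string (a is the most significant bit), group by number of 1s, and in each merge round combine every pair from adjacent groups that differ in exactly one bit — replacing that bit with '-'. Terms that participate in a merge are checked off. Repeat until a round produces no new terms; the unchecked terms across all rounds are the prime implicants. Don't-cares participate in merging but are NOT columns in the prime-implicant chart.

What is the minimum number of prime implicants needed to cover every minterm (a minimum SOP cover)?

8

Round 0: 00001✓ 00010✓ 00101✓ 00111✓ 01000✓ 01001✓ 01010✓ 01101✓ 01110✓ 01111✓ 10000✓ 10001✓ 10010✓ 10011✓ 10110✓ 11010✓ 11011✓ 11100✓ 11101✓ 11110✓ 11111✓
Round 1: -0001 -0010✓ -1010✓ -1101✓ -1110✓ -1111✓ 0-001✓ 0-010✓ 0-101✓ 0-111✓ 00-01✓ 001-1✓ 01-01✓ 01-10✓ 010-0 0100- 011-1✓ 0111-✓ 1-010✓ 1-011✓ 1-110✓ 10-10✓ 100-0✓ 100-1✓ 1000-✓ 1001-✓ 11-10✓ 11-11✓ 1101-✓ 111-0✓ 111-1✓ 1110-✓ 1111-✓
Round 2: --010 -1-10 -11-1 -111- 0--01 0-1-1 1--10 1-01- 100-- 11-1- 111--
PIs = {--010, -0001, -1-10, -11-1, -111-, 0--01, 0-1-1, 010-0, 0100-, 1--10, 1-01-, 100--, 11-1-, 111--}
Coverage chart:
  m1: -0001,0--01
  m7: 0-1-1 ←essential
  m8: 010-0,0100-
  m9: 0--01,0100-
  m10: --010,-1-10,010-0
  m13: -11-1,0--01,0-1-1
  m14: -1-10,-111-
  m15: -11-1,-111-,0-1-1
  m16: 100-- ←essential
  m17: -0001,100--
  m18: --010,1--10,1-01-,100--
  m19: 1-01-,100--
  m22: 1--10 ←essential
  m26: --010,-1-10,1--10,1-01-,11-1-
  m27: 1-01-,11-1-
  m28: 111-- ←essential
  m30: -1-10,-111-,1--10,11-1-,111--
Essential: 0-1-1, 1--10, 100--, 111--
Petrick residual → -0001, -1-10, 0100-, 1-01-
Min cover (8 terms): b'c'd'e + bde' + a'ce + a'bc'd' + ade' + ac'd + ab'c' + abc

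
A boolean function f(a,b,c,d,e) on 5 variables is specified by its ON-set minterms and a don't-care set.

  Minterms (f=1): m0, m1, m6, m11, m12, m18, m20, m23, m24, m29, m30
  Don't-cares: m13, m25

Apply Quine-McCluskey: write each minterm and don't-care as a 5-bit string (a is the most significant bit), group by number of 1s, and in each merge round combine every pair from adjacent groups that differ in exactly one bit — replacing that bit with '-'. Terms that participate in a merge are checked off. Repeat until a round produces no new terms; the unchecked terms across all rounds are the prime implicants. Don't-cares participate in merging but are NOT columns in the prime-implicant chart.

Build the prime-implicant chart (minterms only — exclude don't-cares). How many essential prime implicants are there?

[col 0] 00000*, 00001*, 00110, 01011, 01100*, 01101*, 10010, 10100, 10111, 11000*, 11001*, 11101*, 11110
[col 1] -1101, 0000-, 0110-, 11-01, 1100-
Prime implicants: -1101, 0000-, 00110, 01011, 0110-, 10010, 10100, 10111, 11-01, 1100-, 11110
PI chart (minterm → PIs covering it):
  0 | 0000-  (sole → essential)
  1 | 0000-  (sole → essential)
  6 | 00110  (sole → essential)
  11 | 01011  (sole → essential)
  12 | 0110-  (sole → essential)
  18 | 10010  (sole → essential)
  20 | 10100  (sole → essential)
  23 | 10111  (sole → essential)
  24 | 1100-  (sole → essential)
  29 | -1101,11-01
  30 | 11110  (sole → essential)
Essential prime implicants: 0000-, 00110, 01011, 0110-, 10010, 10100, 10111, 1100-, 11110

9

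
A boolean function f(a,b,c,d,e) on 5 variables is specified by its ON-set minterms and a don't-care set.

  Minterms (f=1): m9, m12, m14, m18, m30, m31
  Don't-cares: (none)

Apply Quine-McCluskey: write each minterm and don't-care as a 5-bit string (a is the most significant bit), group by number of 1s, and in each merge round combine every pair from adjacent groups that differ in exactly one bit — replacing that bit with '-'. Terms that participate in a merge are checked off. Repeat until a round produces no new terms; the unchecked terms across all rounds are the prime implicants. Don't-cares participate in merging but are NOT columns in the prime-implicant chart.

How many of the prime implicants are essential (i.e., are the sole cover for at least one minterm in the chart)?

4

[col 0] 01001, 01100*, 01110*, 10010, 11110*, 11111*
[col 1] -1110, 011-0, 1111-
Prime implicants: -1110, 01001, 011-0, 10010, 1111-
PI chart (minterm → PIs covering it):
  9 | 01001  (sole → essential)
  12 | 011-0  (sole → essential)
  14 | -1110,011-0
  18 | 10010  (sole → essential)
  30 | -1110,1111-
  31 | 1111-  (sole → essential)
Essential prime implicants: 01001, 011-0, 10010, 1111-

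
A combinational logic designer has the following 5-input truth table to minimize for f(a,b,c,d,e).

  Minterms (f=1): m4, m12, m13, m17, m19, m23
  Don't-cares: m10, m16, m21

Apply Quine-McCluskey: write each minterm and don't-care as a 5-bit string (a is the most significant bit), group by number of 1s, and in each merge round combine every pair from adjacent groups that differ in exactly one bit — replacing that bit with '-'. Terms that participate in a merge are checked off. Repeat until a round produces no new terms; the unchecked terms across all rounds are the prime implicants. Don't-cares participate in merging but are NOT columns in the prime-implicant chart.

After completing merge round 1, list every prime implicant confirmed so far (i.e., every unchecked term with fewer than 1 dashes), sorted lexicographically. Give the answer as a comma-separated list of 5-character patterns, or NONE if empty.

[col 0] 00100*, 01010, 01100*, 01101*, 10000*, 10001*, 10011*, 10101*, 10111*
[col 1] 0-100, 0110-, 10-01*, 10-11*, 100-1*, 1000-, 101-1*
[col 2] 10--1
Prime implicants: 0-100, 01010, 0110-, 10--1, 1000-

01010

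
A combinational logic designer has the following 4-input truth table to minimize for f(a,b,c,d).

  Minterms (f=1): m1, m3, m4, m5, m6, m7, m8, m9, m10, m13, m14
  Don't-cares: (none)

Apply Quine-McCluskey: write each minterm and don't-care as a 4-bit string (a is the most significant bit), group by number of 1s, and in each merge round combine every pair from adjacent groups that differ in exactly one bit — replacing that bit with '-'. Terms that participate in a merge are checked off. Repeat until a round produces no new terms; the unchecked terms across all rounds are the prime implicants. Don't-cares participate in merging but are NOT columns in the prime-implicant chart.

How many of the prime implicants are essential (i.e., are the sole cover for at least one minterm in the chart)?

size-2^0 implicants → 0001(✓)  0011(✓)  0100(✓)  0101(✓)  0110(✓)  0111(✓)  1000(✓)  1001(✓)  1010(✓)  1101(✓)  1110(✓)
size-2^1 implicants → -001(✓)  -101(✓)  -110  0-01(✓)  0-11(✓)  00-1(✓)  01-0(✓)  01-1(✓)  010-(✓)  011-(✓)  1-01(✓)  1-10  10-0  100-
size-2^2 implicants → --01  0--1  01--
Unchecked terms (primes): --01, -110, 0--1, 01--, 1-10, 10-0, 100-
Minterm coverage:
  m1 ⊆ --01,0--1
  m3 ⊆ 0--1 [E]
  m4 ⊆ 01-- [E]
  m5 ⊆ --01,0--1,01--
  m6 ⊆ -110,01--
  m7 ⊆ 0--1,01--
  m8 ⊆ 10-0,100-
  m9 ⊆ --01,100-
  m10 ⊆ 1-10,10-0
  m13 ⊆ --01 [E]
  m14 ⊆ -110,1-10
E = {--01, 0--1, 01--}

3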